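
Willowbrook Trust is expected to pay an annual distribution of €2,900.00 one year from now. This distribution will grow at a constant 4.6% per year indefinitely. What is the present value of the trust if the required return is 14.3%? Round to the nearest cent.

€29896.91

Growing perpetuity: P = D₁ / (r − g) = €2,900.0000 / (0.143 − 0.046) = €29,896.91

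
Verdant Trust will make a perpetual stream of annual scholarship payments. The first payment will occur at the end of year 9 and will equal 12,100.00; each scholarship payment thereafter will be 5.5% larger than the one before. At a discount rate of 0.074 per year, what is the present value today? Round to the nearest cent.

359747.28

Value at end of year 8: C₁ / (r − g) = 12,100.00 / (0.074 − 0.055) = 636,842.1053
Discount to today: PV = 636,842.1053 / (1 + 0.074)^8 = 636,842.1053 / 1.770249 = 359,747.28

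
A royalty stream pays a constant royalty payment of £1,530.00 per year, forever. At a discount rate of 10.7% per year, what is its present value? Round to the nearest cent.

£14299.07

Level perpetuity: PV = C / r = £1,530.00 / 0.107 = £14,299.07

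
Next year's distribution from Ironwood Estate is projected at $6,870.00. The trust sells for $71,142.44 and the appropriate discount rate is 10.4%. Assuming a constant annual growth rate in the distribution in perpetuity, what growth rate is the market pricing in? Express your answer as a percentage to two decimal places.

P = D₁/(r−g) ⇒ g = r − D₁/P = 0.104 − $6,870.00/$71,142.44 = 0.007433

0.74%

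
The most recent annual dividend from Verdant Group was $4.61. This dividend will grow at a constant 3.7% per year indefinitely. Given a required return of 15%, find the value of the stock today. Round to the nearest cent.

$42.31

D₁ = D₀ × (1 + g) = $4.61 × 1.037 = $4.7806
Growing perpetuity: P = D₁ / (r − g) = $4.7806 / (0.15 − 0.037) = $42.31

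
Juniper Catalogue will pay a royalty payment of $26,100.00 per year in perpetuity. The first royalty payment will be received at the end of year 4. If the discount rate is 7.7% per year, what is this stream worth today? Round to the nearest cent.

$271333.03

Value at end of year 3: C / r = $26,100.00 / 0.077 = $338,961.0390
Discount to today: PV = $338,961.0390 / (1 + 0.077)^3 = $338,961.0390 / 1.249244 = $271,333.03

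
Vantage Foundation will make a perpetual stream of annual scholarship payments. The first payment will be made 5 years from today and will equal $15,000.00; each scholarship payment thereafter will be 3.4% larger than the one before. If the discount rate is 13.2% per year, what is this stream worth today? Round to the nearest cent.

$93213.64

Value at end of year 4: C₁ / (r − g) = $15,000.00 / (0.132 − 0.034) = $153,061.2245
Discount to today: PV = $153,061.2245 / (1 + 0.132)^4 = $153,061.2245 / 1.642047 = $93,213.64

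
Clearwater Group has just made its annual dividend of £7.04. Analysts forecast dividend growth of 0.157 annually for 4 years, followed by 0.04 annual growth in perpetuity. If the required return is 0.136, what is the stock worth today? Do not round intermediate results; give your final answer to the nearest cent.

£111.55

D_1 = 8.14528
D_2 = 9.42409
D_3 = 10.90367
D_4 = 12.61555
Terminal value at year 4: TV = D_4×(1+g_2)/(r−g_2) = 13.12017/0.096 = 136.66843
P_0 = D_1/(1+r)^1 + D_2/(1+r)^2 + D_3/(1+r)^3 + D_4/(1+r)^4 + TV/(1+r)^4
    = 7.17014 + 7.30269 + 7.43768 + 7.57518 + 82.06441 = 111.55010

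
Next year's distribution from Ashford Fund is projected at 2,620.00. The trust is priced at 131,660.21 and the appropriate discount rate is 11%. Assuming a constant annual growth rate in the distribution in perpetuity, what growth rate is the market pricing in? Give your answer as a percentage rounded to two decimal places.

9.01%

P = D₁/(r−g) ⇒ g = r − D₁/P = 0.11 − 2,620.00/131,660.21 = 0.090100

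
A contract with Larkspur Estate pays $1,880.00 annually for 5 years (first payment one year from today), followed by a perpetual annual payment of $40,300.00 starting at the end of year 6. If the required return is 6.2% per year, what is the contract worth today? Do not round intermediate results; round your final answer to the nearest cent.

PV of 5-year annuity: $1,880.00 × [1 − (1+0.062)^−5] / 0.062 = 7876.34200
Perpetuity value at year 5: $40,300.00 / 0.062 = 650000.00000
PV of perpetuity: 650000.00000 / (1+0.062)^5 = 481161.39232
Total PV = 7876.34200 + 481161.39232 = 489037.73431

$489037.73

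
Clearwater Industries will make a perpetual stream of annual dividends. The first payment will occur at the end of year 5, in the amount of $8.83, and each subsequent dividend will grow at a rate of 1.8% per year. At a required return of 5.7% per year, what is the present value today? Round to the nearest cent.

Value at end of year 4: C₁ / (r − g) = $8.83 / (0.057 − 0.018) = $226.4103
Discount to today: PV = $226.4103 / (1 + 0.057)^4 = $226.4103 / 1.248245 = $181.38

$181.38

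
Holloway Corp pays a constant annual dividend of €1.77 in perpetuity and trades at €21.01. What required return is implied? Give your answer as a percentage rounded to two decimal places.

P = C/r ⇒ r = C/P = €1.77/€21.01 = 0.084246

8.42%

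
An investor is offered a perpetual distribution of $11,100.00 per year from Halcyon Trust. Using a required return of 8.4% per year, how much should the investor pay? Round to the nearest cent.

$132142.86

Level perpetuity: PV = C / r = $11,100.00 / 0.084 = $132,142.86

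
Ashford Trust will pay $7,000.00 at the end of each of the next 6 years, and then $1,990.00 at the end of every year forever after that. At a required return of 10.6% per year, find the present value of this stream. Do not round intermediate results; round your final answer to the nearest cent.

PV of 6-year annuity: $7,000.00 × [1 − (1+0.106)^−6] / 0.106 = 29958.16086
Perpetuity value at year 6: $1,990.00 / 0.106 = 18773.58491
PV of perpetuity: 18773.58491 / (1+0.106)^6 = 10256.90775
Total PV = 29958.16086 + 10256.90775 = 40215.06861

$40215.07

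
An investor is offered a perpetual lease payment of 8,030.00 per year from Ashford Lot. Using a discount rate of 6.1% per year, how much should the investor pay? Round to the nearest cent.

131639.34

Level perpetuity: PV = C / r = 8,030.00 / 0.061 = 131,639.34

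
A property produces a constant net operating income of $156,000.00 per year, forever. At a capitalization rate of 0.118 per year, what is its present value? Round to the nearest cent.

Level perpetuity: PV = C / r = $156,000.00 / 0.118 = $1,322,033.90

$1322033.90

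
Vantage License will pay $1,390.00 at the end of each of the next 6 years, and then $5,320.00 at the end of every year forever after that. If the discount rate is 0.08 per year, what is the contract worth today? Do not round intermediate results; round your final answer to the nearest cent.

PV of 6-year annuity: $1,390.00 × [1 − (1+0.08)^−6] / 0.08 = 6425.80273
Perpetuity value at year 6: $5,320.00 / 0.08 = 66500.00000
PV of perpetuity: 66500.00000 / (1+0.08)^6 = 41906.28019
Total PV = 6425.80273 + 41906.28019 = 48332.08292

$48332.08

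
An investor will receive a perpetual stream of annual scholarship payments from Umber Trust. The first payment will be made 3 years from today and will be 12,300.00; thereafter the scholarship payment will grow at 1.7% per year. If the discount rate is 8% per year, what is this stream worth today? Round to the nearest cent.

167385.20

Value at end of year 2: C₁ / (r − g) = 12,300.00 / (0.08 − 0.017) = 195,238.0952
Discount to today: PV = 195,238.0952 / (1 + 0.08)^2 = 195,238.0952 / 1.166400 = 167,385.20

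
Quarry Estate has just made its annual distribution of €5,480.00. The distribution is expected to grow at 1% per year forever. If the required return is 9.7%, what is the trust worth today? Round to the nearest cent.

€63618.39

D₁ = D₀ × (1 + g) = €5,480.00 × 1.01 = €5,534.8000
Growing perpetuity: P = D₁ / (r − g) = €5,534.8000 / (0.097 − 0.01) = €63,618.39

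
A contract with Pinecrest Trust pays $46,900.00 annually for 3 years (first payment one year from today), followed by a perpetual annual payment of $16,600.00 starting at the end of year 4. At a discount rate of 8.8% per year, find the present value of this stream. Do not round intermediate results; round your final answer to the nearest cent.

PV of 3-year annuity: $46,900.00 × [1 − (1+0.088)^−3] / 0.088 = 119142.16051
Perpetuity value at year 3: $16,600.00 / 0.088 = 188636.36364
PV of perpetuity: 188636.36364 / (1+0.088)^3 = 146466.64371
Total PV = 119142.16051 + 146466.64371 = 265608.80422

$265608.80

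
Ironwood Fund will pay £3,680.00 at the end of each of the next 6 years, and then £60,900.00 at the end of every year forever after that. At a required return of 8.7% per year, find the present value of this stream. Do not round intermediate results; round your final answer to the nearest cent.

£441003.53

PV of 6-year annuity: £3,680.00 × [1 − (1+0.087)^−6] / 0.087 = 16656.88566
Perpetuity value at year 6: £60,900.00 / 0.087 = 700000.00000
PV of perpetuity: 700000.00000 / (1+0.087)^6 = 424346.64756
Total PV = 16656.88566 + 424346.64756 = 441003.53323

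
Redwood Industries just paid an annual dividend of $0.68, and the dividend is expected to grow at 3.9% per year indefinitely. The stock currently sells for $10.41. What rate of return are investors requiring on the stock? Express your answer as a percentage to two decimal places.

D₁ = $0.68 × 1.039 = $0.7065
P = D₁/(r − g) ⇒ r = D₁/P + g = $0.7065/$10.41 + 0.039 = 0.067869 + 0.039 = 0.106869

10.69%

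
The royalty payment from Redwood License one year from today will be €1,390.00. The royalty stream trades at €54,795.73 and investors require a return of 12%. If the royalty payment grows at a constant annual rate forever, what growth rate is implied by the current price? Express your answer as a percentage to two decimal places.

P = D₁/(r−g) ⇒ g = r − D₁/P = 0.12 − €1,390.00/€54,795.73 = 0.094633

9.46%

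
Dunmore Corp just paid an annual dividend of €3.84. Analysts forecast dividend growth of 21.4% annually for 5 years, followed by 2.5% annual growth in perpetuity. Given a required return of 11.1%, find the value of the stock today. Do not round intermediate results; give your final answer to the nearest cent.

D_1 = 4.66176
D_2 = 5.65938
D_3 = 6.87048
D_4 = 8.34077
D_5 = 10.12569
Terminal value at year 5: TV = D_5×(1+g_2)/(r−g_2) = 10.37883/0.086 = 120.68410
P_0 = D_1/(1+r)^1 + D_2/(1+r)^2 + D_3/(1+r)^3 + D_4/(1+r)^4 + D_5/(1+r)^5 + TV/(1+r)^5
    = 4.19600 + 4.58501 + 5.01009 + 5.47457 + 5.98211 + 71.29840 = 96.54618

€96.55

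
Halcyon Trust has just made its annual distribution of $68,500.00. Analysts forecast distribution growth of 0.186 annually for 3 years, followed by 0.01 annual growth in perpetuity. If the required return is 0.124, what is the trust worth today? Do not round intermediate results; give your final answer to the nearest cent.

$941971.18

D_1 = 81241.00000
D_2 = 96351.82600
D_3 = 114273.26564
Terminal value at year 3: TV = D_3×(1+g_2)/(r−g_2) = 115415.99829/0.114 = 1012421.03765
P_0 = D_1/(1+r)^1 + D_2/(1+r)^2 + D_3/(1+r)^3 + TV/(1+r)^3
    = 72278.46975 + 76265.36043 + 80472.16857 + 712955.17767 = 941971.17642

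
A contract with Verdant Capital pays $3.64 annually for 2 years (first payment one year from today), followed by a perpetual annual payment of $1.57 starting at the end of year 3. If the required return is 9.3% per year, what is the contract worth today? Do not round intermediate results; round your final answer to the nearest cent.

$20.51

PV of 2-year annuity: $3.64 × [1 − (1+0.093)^−2] / 0.093 = 6.37720
Perpetuity value at year 2: $1.57 / 0.093 = 16.88172
PV of perpetuity: 16.88172 / (1+0.093)^2 = 14.13111
Total PV = 6.37720 + 14.13111 = 20.50832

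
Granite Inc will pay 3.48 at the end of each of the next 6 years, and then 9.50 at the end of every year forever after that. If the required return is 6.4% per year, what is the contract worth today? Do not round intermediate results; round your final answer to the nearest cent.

PV of 6-year annuity: 3.48 × [1 − (1+0.064)^−6] / 0.064 = 16.89932
Perpetuity value at year 6: 9.50 / 0.064 = 148.43750
PV of perpetuity: 148.43750 / (1+0.064)^6 = 102.30429
Total PV = 16.89932 + 102.30429 = 119.20362

119.20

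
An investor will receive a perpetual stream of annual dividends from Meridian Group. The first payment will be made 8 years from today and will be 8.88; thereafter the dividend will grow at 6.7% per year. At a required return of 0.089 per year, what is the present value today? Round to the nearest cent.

Value at end of year 7: C₁ / (r − g) = 8.88 / (0.089 − 0.067) = 403.6364
Discount to today: PV = 403.6364 / (1 + 0.089)^7 = 403.6364 / 1.816332 = 222.23

222.23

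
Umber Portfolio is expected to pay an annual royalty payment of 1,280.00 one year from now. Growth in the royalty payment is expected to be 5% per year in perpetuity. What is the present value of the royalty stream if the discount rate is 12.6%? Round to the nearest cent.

16842.11

Growing perpetuity: P = D₁ / (r − g) = 1,280.0000 / (0.126 − 0.05) = 16,842.11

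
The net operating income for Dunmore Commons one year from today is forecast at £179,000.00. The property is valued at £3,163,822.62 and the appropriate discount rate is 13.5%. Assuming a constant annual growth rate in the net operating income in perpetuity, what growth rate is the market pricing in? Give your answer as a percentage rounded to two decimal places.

7.84%

P = D₁/(r−g) ⇒ g = r − D₁/P = 0.135 − £179,000.00/£3,163,822.62 = 0.078423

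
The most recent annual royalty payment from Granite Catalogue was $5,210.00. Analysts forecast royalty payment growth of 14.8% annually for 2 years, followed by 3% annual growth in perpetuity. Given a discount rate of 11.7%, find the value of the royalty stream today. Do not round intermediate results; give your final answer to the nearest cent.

$76010.60

D_1 = 5981.08000
D_2 = 6866.27984
Terminal value at year 2: TV = D_2×(1+g_2)/(r−g_2) = 7072.26824/0.087 = 81290.43949
P_0 = D_1/(1+r)^1 + D_2/(1+r)^2 + TV/(1+r)^2
    = 5354.59266 + 5503.19818 + 65152.80610 = 76010.59694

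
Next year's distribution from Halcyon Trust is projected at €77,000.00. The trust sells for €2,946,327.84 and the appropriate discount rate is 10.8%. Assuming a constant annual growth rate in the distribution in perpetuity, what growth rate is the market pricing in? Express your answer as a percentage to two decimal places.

P = D₁/(r−g) ⇒ g = r − D₁/P = 0.108 − €77,000.00/€2,946,327.84 = 0.081866

8.19%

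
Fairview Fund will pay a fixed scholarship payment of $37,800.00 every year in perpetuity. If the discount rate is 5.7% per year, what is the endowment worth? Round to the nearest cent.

Level perpetuity: PV = C / r = $37,800.00 / 0.057 = $663,157.89

$663157.89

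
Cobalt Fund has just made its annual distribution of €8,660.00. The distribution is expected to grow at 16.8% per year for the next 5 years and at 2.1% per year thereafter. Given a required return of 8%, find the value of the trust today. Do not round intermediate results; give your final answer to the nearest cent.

D_1 = 10114.88000
D_2 = 11814.17984
D_3 = 13798.96205
D_4 = 16117.18768
D_5 = 18824.87521
Terminal value at year 5: TV = D_5×(1+g_2)/(r−g_2) = 19220.19759/0.059 = 325766.06080
P_0 = D_1/(1+r)^1 + D_2/(1+r)^2 + D_3/(1+r)^3 + D_4/(1+r)^4 + D_5/(1+r)^5 + TV/(1+r)^5
    = 9365.62963 + 10128.75501 + 10954.06097 + 11846.61409 + 12811.89375 + 221710.90715 = 276817.86059

€276817.86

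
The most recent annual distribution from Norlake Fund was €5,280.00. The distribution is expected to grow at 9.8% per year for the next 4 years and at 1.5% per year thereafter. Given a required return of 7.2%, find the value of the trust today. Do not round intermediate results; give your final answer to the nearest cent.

€125911.77

D_1 = 5797.44000
D_2 = 6365.58912
D_3 = 6989.41685
D_4 = 7674.37971
Terminal value at year 4: TV = D_4×(1+g_2)/(r−g_2) = 7789.49540/0.057 = 136657.81405
P_0 = D_1/(1+r)^1 + D_2/(1+r)^2 + D_3/(1+r)^3 + D_4/(1+r)^4 + TV/(1+r)^4
    = 5408.05970 + 5539.22533 + 5673.57221 + 5811.17751 + 103479.73983 = 125911.77458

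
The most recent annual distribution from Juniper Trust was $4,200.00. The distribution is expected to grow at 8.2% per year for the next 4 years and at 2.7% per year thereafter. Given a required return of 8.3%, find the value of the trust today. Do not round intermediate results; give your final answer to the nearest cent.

D_1 = 4544.40000
D_2 = 4917.04080
D_3 = 5320.23815
D_4 = 5756.49767
Terminal value at year 4: TV = D_4×(1+g_2)/(r−g_2) = 5911.92311/0.056 = 105570.05555
P_0 = D_1/(1+r)^1 + D_2/(1+r)^2 + D_3/(1+r)^3 + D_4/(1+r)^4 + TV/(1+r)^4
    = 4196.12188 + 4192.24735 + 4188.37639 + 4184.50901 + 76740.90625 = 93502.16088

$93502.16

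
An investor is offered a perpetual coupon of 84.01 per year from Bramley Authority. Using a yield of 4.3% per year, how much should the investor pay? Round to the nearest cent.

Level perpetuity: PV = C / r = 84.01 / 0.043 = 1,953.72

1953.72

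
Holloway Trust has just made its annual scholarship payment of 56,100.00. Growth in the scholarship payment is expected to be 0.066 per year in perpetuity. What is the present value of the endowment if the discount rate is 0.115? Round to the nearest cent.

D₁ = D₀ × (1 + g) = 56,100.00 × 1.066 = 59,802.6000
Growing perpetuity: P = D₁ / (r − g) = 59,802.6000 / (0.115 − 0.066) = 1,220,461.22

1220461.22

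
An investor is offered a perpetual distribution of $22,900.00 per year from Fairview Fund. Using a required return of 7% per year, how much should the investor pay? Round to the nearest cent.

Level perpetuity: PV = C / r = $22,900.00 / 0.07 = $327,142.86

$327142.86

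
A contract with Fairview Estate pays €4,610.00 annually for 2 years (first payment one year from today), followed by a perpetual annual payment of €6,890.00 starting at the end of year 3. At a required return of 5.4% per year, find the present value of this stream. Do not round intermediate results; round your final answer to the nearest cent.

€123377.04

PV of 2-year annuity: €4,610.00 × [1 − (1+0.054)^−2] / 0.054 = 8523.54273
Perpetuity value at year 2: €6,890.00 / 0.054 = 127592.59259
PV of perpetuity: 127592.59259 / (1+0.054)^2 = 114853.50161
Total PV = 8523.54273 + 114853.50161 = 123377.04434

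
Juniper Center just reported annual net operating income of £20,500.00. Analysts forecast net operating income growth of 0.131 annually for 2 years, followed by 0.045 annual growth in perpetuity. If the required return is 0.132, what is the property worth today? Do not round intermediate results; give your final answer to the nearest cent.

£286746.47

D_1 = 23185.50000
D_2 = 26222.80050
Terminal value at year 2: TV = D_2×(1+g_2)/(r−g_2) = 27402.82652/0.087 = 314975.01750
P_0 = D_1/(1+r)^1 + D_2/(1+r)^2 + TV/(1+r)^2
    = 20481.89046 + 20463.79692 + 245800.77906 = 286746.46643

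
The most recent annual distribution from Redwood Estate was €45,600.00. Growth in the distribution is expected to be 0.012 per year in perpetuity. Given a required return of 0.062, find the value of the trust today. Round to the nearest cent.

€922944.00

D₁ = D₀ × (1 + g) = €45,600.00 × 1.012 = €46,147.2000
Growing perpetuity: P = D₁ / (r − g) = €46,147.2000 / (0.062 − 0.012) = €922,944.00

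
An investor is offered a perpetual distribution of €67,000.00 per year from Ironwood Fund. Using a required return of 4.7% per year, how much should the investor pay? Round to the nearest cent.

€1425531.91

Level perpetuity: PV = C / r = €67,000.00 / 0.047 = €1,425,531.91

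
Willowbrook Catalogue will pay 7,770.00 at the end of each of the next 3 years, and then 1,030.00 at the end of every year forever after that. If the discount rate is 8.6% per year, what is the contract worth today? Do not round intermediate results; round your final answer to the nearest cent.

PV of 3-year annuity: 7,770.00 × [1 − (1+0.086)^−3] / 0.086 = 19809.22110
Perpetuity value at year 3: 1,030.00 / 0.086 = 11976.74419
PV of perpetuity: 11976.74419 / (1+0.086)^3 = 9350.81140
Total PV = 19809.22110 + 9350.81140 = 29160.03250

29160.03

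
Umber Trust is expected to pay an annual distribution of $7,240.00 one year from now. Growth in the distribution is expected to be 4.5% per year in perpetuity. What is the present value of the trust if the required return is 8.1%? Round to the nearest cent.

Growing perpetuity: P = D₁ / (r − g) = $7,240.0000 / (0.081 − 0.045) = $201,111.11

$201111.11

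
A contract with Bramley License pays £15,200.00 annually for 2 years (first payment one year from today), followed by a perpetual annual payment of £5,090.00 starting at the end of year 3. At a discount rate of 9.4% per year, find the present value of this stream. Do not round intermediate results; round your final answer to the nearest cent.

PV of 2-year annuity: £15,200.00 × [1 − (1+0.094)^−2] / 0.094 = 26594.11983
Perpetuity value at year 2: £5,090.00 / 0.094 = 54148.93617
PV of perpetuity: 54148.93617 / (1+0.094)^2 = 45243.40525
Total PV = 26594.11983 + 45243.40525 = 71837.52508

£71837.53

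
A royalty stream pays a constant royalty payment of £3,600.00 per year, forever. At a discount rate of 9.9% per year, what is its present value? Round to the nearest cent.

£36363.64

Level perpetuity: PV = C / r = £3,600.00 / 0.099 = £36,363.64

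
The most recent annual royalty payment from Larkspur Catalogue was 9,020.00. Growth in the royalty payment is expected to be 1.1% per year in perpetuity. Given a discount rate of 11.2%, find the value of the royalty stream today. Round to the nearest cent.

90289.31

D₁ = D₀ × (1 + g) = 9,020.00 × 1.011 = 9,119.2200
Growing perpetuity: P = D₁ / (r − g) = 9,119.2200 / (0.112 − 0.011) = 90,289.31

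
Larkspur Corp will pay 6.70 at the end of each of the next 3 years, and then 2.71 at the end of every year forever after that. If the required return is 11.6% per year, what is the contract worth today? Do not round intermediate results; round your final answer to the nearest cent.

PV of 3-year annuity: 6.70 × [1 − (1+0.116)^−3] / 0.116 = 16.20353
Perpetuity value at year 3: 2.71 / 0.116 = 23.36207
PV of perpetuity: 23.36207 / (1+0.116)^3 = 16.80810
Total PV = 16.20353 + 16.80810 = 33.01163

33.01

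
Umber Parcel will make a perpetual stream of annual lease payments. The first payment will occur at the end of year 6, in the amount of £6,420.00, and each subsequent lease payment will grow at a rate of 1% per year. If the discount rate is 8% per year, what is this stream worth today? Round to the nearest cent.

£62419.20

Value at end of year 5: C₁ / (r − g) = £6,420.00 / (0.08 − 0.01) = £91,714.2857
Discount to today: PV = £91,714.2857 / (1 + 0.08)^5 = £91,714.2857 / 1.469328 = £62,419.20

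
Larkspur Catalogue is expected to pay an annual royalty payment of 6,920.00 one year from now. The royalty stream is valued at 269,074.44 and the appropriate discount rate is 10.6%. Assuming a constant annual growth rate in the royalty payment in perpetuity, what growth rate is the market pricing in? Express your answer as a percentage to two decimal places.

8.03%

P = D₁/(r−g) ⇒ g = r − D₁/P = 0.106 − 6,920.00/269,074.44 = 0.080282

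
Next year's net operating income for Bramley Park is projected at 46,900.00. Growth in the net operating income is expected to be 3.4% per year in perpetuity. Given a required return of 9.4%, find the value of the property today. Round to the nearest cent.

Growing perpetuity: P = D₁ / (r − g) = 46,900.0000 / (0.094 − 0.034) = 781,666.67

781666.67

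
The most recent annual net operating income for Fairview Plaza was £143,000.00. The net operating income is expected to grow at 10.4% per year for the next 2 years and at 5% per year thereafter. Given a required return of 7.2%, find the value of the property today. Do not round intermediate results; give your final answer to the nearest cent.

D_1 = 157872.00000
D_2 = 174290.68800
Terminal value at year 2: TV = D_2×(1+g_2)/(r−g_2) = 183005.22240/0.022 = 8318419.20000
P_0 = D_1/(1+r)^1 + D_2/(1+r)^2 + TV/(1+r)^2
    = 147268.65672 + 151664.73602 + 7238544.21920 = 7537477.61194

£7537477.61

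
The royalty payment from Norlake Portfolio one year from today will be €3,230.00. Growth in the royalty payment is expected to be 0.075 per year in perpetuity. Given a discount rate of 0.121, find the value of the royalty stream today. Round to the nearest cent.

€70217.39

Growing perpetuity: P = D₁ / (r − g) = €3,230.0000 / (0.121 − 0.075) = €70,217.39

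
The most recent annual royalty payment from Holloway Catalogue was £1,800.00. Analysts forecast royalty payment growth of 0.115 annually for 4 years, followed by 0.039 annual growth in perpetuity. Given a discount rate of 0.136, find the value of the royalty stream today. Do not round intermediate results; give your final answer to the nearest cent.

£24767.14

D_1 = 2007.00000
D_2 = 2237.80500
D_3 = 2495.15258
D_4 = 2782.09512
Terminal value at year 4: TV = D_4×(1+g_2)/(r−g_2) = 2890.59683/0.097 = 29799.96733
P_0 = D_1/(1+r)^1 + D_2/(1+r)^2 + D_3/(1+r)^3 + D_4/(1+r)^4 + TV/(1+r)^4
    = 1766.72535 + 1734.06582 + 1702.01002 + 1670.54681 + 17893.79520 = 24767.14320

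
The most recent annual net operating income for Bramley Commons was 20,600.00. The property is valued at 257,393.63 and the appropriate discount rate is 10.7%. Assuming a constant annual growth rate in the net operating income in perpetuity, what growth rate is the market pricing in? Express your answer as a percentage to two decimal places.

P = D₀(1+g)/(r−g) ⇒ P(r−g) = D₀(1+g) ⇒ g(P+D₀) = P·r − D₀
g = (P·r − D₀)/(P + D₀) = (257,393.63×0.107 − 20,600.00) / (257,393.63 + 20,600.00) = 0.024969

2.50%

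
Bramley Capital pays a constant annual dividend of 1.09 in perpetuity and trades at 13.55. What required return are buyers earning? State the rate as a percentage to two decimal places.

8.04%

P = C/r ⇒ r = C/P = 1.09/13.55 = 0.080443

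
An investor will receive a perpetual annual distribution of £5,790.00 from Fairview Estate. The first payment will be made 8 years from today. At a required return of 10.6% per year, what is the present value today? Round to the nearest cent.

Value at end of year 7: C / r = £5,790.00 / 0.106 = £54,622.6415
Discount to today: PV = £54,622.6415 / (1 + 0.106)^7 = £54,622.6415 / 2.024351 = £26,982.79

£26982.79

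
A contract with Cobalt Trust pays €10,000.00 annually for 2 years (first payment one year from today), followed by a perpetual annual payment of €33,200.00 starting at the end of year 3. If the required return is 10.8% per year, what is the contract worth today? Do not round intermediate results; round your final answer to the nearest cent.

PV of 2-year annuity: €10,000.00 × [1 − (1+0.108)^−2] / 0.108 = 17170.82198
Perpetuity value at year 2: €33,200.00 / 0.108 = 307407.40741
PV of perpetuity: 307407.40741 / (1+0.108)^2 = 250400.27842
Total PV = 17170.82198 + 250400.27842 = 267571.10040

€267571.10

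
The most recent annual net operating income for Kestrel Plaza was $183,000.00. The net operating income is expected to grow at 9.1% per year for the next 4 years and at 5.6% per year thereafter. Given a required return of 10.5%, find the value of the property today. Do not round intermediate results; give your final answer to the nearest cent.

D_1 = 199653.00000
D_2 = 217821.42300
D_3 = 237643.17249
D_4 = 259268.70119
Terminal value at year 4: TV = D_4×(1+g_2)/(r−g_2) = 273787.74846/0.049 = 5587505.07054
P_0 = D_1/(1+r)^1 + D_2/(1+r)^2 + D_3/(1+r)^3 + D_4/(1+r)^4 + TV/(1+r)^4
    = 180681.44796 + 178392.27125 + 176132.09768 + 173900.55979 + 3747734.51294 = 4456840.88961

$4456840.89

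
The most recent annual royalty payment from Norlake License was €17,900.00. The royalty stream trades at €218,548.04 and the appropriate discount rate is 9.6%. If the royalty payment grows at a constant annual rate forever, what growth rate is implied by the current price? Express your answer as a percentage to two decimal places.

P = D₀(1+g)/(r−g) ⇒ P(r−g) = D₀(1+g) ⇒ g(P+D₀) = P·r − D₀
g = (P·r − D₀)/(P + D₀) = (€218,548.04×0.096 − €17,900.00) / (€218,548.04 + €17,900.00) = 0.013029

1.30%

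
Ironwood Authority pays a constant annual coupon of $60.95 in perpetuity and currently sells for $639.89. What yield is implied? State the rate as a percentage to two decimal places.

9.53%

P = C/r ⇒ r = C/P = $60.95/$639.89 = 0.095251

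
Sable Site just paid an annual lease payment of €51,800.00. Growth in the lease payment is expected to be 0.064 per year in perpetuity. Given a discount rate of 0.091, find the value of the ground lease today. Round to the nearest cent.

D₁ = D₀ × (1 + g) = €51,800.00 × 1.064 = €55,115.2000
Growing perpetuity: P = D₁ / (r − g) = €55,115.2000 / (0.091 − 0.064) = €2,041,303.70

€2041303.70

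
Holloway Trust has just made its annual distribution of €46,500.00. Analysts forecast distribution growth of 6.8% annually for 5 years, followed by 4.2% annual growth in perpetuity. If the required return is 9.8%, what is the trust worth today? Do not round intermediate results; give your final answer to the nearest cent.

€967438.84

D_1 = 49662.00000
D_2 = 53039.01600
D_3 = 56645.66909
D_4 = 60497.57459
D_5 = 64611.40966
Terminal value at year 5: TV = D_5×(1+g_2)/(r−g_2) = 67325.08886/0.056 = 1202233.72970
P_0 = D_1/(1+r)^1 + D_2/(1+r)^2 + D_3/(1+r)^3 + D_4/(1+r)^4 + D_5/(1+r)^5 + TV/(1+r)^5
    = 45229.50820 + 43993.72928 + 42791.71482 + 41622.54229 + 40485.31436 + 753316.02783 = 967438.83677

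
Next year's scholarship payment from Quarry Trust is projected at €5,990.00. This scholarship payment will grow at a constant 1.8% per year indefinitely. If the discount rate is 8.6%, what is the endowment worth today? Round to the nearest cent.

€88088.24

Growing perpetuity: P = D₁ / (r − g) = €5,990.0000 / (0.086 − 0.018) = €88,088.24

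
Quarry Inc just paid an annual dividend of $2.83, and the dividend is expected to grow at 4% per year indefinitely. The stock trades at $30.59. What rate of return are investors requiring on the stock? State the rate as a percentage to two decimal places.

D₁ = $2.83 × 1.04 = $2.9432
P = D₁/(r − g) ⇒ r = D₁/P + g = $2.9432/$30.59 + 0.04 = 0.096214 + 0.04 = 0.136214

13.62%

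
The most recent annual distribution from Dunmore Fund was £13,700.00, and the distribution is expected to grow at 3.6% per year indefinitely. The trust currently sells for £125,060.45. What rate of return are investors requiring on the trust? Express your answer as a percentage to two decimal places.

14.95%

D₁ = £13,700.00 × 1.036 = £14,193.2000
P = D₁/(r − g) ⇒ r = D₁/P + g = £14,193.2000/£125,060.45 + 0.036 = 0.113491 + 0.036 = 0.149491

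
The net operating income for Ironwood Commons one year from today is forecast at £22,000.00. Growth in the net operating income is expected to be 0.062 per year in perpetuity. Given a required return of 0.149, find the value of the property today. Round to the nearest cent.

£252873.56

Growing perpetuity: P = D₁ / (r − g) = £22,000.0000 / (0.149 − 0.062) = £252,873.56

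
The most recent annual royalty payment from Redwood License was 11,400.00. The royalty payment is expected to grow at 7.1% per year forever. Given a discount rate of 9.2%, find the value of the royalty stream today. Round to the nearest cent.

581400.00

D₁ = D₀ × (1 + g) = 11,400.00 × 1.071 = 12,209.4000
Growing perpetuity: P = D₁ / (r − g) = 12,209.4000 / (0.092 − 0.071) = 581,400.00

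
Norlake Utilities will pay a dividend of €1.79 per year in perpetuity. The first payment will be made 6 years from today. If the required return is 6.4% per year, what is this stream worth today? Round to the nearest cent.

€20.51

Value at end of year 5: C / r = €1.79 / 0.064 = €27.9688
Discount to today: PV = €27.9688 / (1 + 0.064)^5 = €27.9688 / 1.363666 = €20.51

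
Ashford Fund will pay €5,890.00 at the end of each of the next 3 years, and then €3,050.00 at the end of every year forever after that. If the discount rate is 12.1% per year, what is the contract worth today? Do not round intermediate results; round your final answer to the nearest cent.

PV of 3-year annuity: €5,890.00 × [1 − (1+0.121)^−3] / 0.121 = 14122.51175
Perpetuity value at year 3: €3,050.00 / 0.121 = 25206.61157
PV of perpetuity: 25206.61157 / (1+0.121)^3 = 17893.59615
Total PV = 14122.51175 + 17893.59615 = 32016.10790

€32016.11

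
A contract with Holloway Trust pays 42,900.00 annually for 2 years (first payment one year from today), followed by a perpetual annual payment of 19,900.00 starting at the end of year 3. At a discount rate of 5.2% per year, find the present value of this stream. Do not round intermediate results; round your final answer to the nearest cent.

PV of 2-year annuity: 42,900.00 × [1 − (1+0.052)^−2] / 0.052 = 79543.22023
Perpetuity value at year 2: 19,900.00 / 0.052 = 382692.30769
PV of perpetuity: 382692.30769 / (1+0.052)^2 = 345794.63677
Total PV = 79543.22023 + 345794.63677 = 425337.85700

425337.86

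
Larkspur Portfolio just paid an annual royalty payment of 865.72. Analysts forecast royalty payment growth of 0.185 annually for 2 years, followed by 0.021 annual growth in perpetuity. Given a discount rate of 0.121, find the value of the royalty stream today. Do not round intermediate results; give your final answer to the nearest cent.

11759.62

D_1 = 1025.87820
D_2 = 1215.66567
Terminal value at year 2: TV = D_2×(1+g_2)/(r−g_2) = 1241.19465/0.1 = 12411.94646
P_0 = D_1/(1+r)^1 + D_2/(1+r)^2 + TV/(1+r)^2
    = 915.14558 + 967.39297 + 9877.08221 = 11759.62076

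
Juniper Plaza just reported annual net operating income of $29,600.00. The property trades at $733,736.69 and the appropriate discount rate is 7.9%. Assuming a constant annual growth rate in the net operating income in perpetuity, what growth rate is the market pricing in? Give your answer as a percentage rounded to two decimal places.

P = D₀(1+g)/(r−g) ⇒ P(r−g) = D₀(1+g) ⇒ g(P+D₀) = P·r − D₀
g = (P·r − D₀)/(P + D₀) = ($733,736.69×0.079 − $29,600.00) / ($733,736.69 + $29,600.00) = 0.037159

3.72%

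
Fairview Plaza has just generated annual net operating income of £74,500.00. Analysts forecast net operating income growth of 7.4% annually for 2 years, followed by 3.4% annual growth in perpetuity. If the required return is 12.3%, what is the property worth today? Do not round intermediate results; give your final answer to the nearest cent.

£931044.64

D_1 = 80013.00000
D_2 = 85933.96200
Terminal value at year 2: TV = D_2×(1+g_2)/(r−g_2) = 88855.71671/0.089 = 998378.83942
P_0 = D_1/(1+r)^1 + D_2/(1+r)^2 + TV/(1+r)^2
    = 71249.33215 + 68140.50109 + 791654.81042 = 931044.64366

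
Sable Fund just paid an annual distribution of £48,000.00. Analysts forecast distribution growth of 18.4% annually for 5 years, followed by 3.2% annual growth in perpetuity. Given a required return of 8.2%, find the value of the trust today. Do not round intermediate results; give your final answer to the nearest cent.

£1871468.98

D_1 = 56832.00000
D_2 = 67289.08800
D_3 = 79670.28019
D_4 = 94329.61175
D_5 = 111686.26031
Terminal value at year 5: TV = D_5×(1+g_2)/(r−g_2) = 115260.22064/0.05 = 2305204.41277
P_0 = D_1/(1+r)^1 + D_2/(1+r)^2 + D_3/(1+r)^3 + D_4/(1+r)^4 + D_5/(1+r)^5 + TV/(1+r)^5
    = 52524.95379 + 57476.47439 + 62894.77419 + 68823.85642 + 75311.87245 + 1554437.04746 = 1871468.97870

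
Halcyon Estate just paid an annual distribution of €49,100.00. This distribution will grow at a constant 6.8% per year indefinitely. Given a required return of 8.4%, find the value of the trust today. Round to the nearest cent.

D₁ = D₀ × (1 + g) = €49,100.00 × 1.068 = €52,438.8000
Growing perpetuity: P = D₁ / (r − g) = €52,438.8000 / (0.084 − 0.068) = €3,277,425.00

€3277425.00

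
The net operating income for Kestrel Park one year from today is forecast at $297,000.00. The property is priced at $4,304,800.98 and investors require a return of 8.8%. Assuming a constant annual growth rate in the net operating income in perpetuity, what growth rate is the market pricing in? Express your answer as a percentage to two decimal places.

P = D₁/(r−g) ⇒ g = r − D₁/P = 0.088 − $297,000.00/$4,304,800.98 = 0.019007

1.90%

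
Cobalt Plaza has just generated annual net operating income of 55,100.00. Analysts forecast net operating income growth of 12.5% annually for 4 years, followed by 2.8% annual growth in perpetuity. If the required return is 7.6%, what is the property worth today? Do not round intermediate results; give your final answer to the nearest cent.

1656808.23

D_1 = 61987.50000
D_2 = 69735.93750
D_3 = 78452.92969
D_4 = 88259.54590
Terminal value at year 4: TV = D_4×(1+g_2)/(r−g_2) = 90730.81318/0.048 = 1890225.27466
P_0 = D_1/(1+r)^1 + D_2/(1+r)^2 + D_3/(1+r)^3 + D_4/(1+r)^4 + TV/(1+r)^4
    = 57609.20074 + 60232.66806 + 62975.60555 + 65843.45376 + 1410147.30131 = 1656808.22943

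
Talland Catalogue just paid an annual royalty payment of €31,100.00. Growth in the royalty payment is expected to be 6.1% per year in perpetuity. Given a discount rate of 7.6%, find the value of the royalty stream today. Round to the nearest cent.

€2199806.67

D₁ = D₀ × (1 + g) = €31,100.00 × 1.061 = €32,997.1000
Growing perpetuity: P = D₁ / (r − g) = €32,997.1000 / (0.076 − 0.061) = €2,199,806.67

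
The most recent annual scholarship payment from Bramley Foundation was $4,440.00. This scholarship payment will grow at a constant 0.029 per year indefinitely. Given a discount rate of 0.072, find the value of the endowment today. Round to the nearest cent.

$106250.23

D₁ = D₀ × (1 + g) = $4,440.00 × 1.029 = $4,568.7600
Growing perpetuity: P = D₁ / (r − g) = $4,568.7600 / (0.072 − 0.029) = $106,250.23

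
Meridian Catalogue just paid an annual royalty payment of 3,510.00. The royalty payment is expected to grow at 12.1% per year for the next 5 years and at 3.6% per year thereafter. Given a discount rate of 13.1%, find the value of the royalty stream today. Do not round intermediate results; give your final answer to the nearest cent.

53704.87

D_1 = 3934.71000
D_2 = 4410.80991
D_3 = 4944.51791
D_4 = 5542.80458
D_5 = 6213.48393
Terminal value at year 5: TV = D_5×(1+g_2)/(r−g_2) = 6437.16935/0.095 = 67759.67738
P_0 = D_1/(1+r)^1 + D_2/(1+r)^2 + D_3/(1+r)^3 + D_4/(1+r)^4 + D_5/(1+r)^5 + TV/(1+r)^5
    = 3478.96552 + 3448.20543 + 3417.71732 + 3387.49878 + 3357.54742 + 36614.93816 = 53704.87262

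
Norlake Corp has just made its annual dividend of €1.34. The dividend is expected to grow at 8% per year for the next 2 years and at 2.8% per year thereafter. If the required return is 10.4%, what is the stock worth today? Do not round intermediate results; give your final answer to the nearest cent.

D_1 = 1.44720
D_2 = 1.56298
Terminal value at year 2: TV = D_2×(1+g_2)/(r−g_2) = 1.60674/0.076 = 21.14131
P_0 = D_1/(1+r)^1 + D_2/(1+r)^2 + TV/(1+r)^2
    = 1.31087 + 1.28237 + 17.34577 = 19.93902

€19.94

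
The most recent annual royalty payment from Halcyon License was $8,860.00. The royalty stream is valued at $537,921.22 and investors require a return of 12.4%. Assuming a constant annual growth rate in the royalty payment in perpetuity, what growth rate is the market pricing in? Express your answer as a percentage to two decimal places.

P = D₀(1+g)/(r−g) ⇒ P(r−g) = D₀(1+g) ⇒ g(P+D₀) = P·r − D₀
g = (P·r − D₀)/(P + D₀) = ($537,921.22×0.124 − $8,860.00) / ($537,921.22 + $8,860.00) = 0.105787

10.58%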